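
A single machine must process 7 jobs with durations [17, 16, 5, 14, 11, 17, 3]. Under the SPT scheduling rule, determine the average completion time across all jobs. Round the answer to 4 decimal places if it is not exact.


Sort jobs by processing time (SPT order): [3, 5, 11, 14, 16, 17, 17]
Compute completion times sequentially:
  Job 1: processing = 3, completes at 3
  Job 2: processing = 5, completes at 8
  Job 3: processing = 11, completes at 19
  Job 4: processing = 14, completes at 33
  Job 5: processing = 16, completes at 49
  Job 6: processing = 17, completes at 66
  Job 7: processing = 17, completes at 83
Sum of completion times = 261
Average completion time = 261/7 = 37.2857

37.2857


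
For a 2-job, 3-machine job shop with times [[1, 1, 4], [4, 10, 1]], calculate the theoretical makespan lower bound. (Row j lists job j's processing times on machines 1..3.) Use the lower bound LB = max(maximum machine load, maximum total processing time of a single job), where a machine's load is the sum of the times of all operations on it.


Machine loads:
  Machine 1: 1 + 4 = 5
  Machine 2: 1 + 10 = 11
  Machine 3: 4 + 1 = 5
Max machine load = 11
Job totals:
  Job 1: 6
  Job 2: 15
Max job total = 15
Lower bound = max(11, 15) = 15

15


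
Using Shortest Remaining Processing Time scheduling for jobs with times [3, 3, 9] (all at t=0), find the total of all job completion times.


Since all jobs arrive at t=0, SRPT equals SPT ordering.
SPT order: [3, 3, 9]
Completion times:
  Job 1: p=3, C=3
  Job 2: p=3, C=6
  Job 3: p=9, C=15
Total completion time = 3 + 6 + 15 = 24

24


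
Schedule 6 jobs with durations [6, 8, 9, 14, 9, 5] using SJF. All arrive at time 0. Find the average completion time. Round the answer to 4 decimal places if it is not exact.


SJF order (ascending): [5, 6, 8, 9, 9, 14]
Completion times:
  Job 1: burst=5, C=5
  Job 2: burst=6, C=11
  Job 3: burst=8, C=19
  Job 4: burst=9, C=28
  Job 5: burst=9, C=37
  Job 6: burst=14, C=51
Average completion = 151/6 = 25.1667

25.1667


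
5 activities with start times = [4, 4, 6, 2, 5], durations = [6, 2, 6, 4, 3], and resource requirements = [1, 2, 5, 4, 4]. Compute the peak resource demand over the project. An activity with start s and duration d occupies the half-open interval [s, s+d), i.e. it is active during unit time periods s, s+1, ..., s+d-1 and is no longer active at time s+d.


Each activity i is active on [start_i, start_i + duration_i).
Compute total resource usage per time slot:
  t=0: active resources = [], total = 0
  t=1: active resources = [], total = 0
  t=2: active resources = [4], total = 4
  t=3: active resources = [4], total = 4
  t=4: active resources = [1, 2, 4], total = 7
  t=5: active resources = [1, 2, 4, 4], total = 11
  t=6: active resources = [1, 5, 4], total = 10
  t=7: active resources = [1, 5, 4], total = 10
  t=8: active resources = [1, 5], total = 6
  t=9: active resources = [1, 5], total = 6
  t=10: active resources = [5], total = 5
  t=11: active resources = [5], total = 5
Peak resource demand = 11

11


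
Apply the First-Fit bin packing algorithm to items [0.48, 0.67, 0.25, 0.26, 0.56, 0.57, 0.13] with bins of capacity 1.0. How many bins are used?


Place items sequentially using First-Fit:
  Item 0.48 -> new Bin 1
  Item 0.67 -> new Bin 2
  Item 0.25 -> Bin 1 (now 0.73)
  Item 0.26 -> Bin 1 (now 0.99)
  Item 0.56 -> new Bin 3
  Item 0.57 -> new Bin 4
  Item 0.13 -> Bin 2 (now 0.8)
Total bins used = 4

4


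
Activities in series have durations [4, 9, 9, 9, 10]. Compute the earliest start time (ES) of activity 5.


Activity 5 starts after activities 1 through 4 complete.
Predecessor durations: [4, 9, 9, 9]
ES = 4 + 9 + 9 + 9 = 31

31


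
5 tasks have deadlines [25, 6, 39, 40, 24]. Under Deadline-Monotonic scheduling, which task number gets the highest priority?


Sort tasks by relative deadline (ascending):
  Task 2: deadline = 6
  Task 5: deadline = 24
  Task 1: deadline = 25
  Task 3: deadline = 39
  Task 4: deadline = 40
Priority order (highest first): [2, 5, 1, 3, 4]
Highest priority task = 2

2


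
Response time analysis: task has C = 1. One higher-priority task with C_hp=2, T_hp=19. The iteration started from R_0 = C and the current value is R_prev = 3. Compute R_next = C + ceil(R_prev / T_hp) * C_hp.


R_next = C + ceil(R_prev / T_hp) * C_hp
ceil(3 / 19) = ceil(0.1579) = 1
Interference = 1 * 2 = 2
R_next = 1 + 2 = 3
R_next = R_prev, so the iteration has converged (response time = 3).

3


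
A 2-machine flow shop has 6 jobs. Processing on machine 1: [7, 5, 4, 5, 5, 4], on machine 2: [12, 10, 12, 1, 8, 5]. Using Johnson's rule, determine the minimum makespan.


Apply Johnson's rule:
  Group 1 (a <= b): [(3, 4, 12), (6, 4, 5), (2, 5, 10), (5, 5, 8), (1, 7, 12)]
  Group 2 (a > b): [(4, 5, 1)]
Optimal job order: [3, 6, 2, 5, 1, 4]
Schedule:
  Job 3: M1 done at 4, M2 done at 16
  Job 6: M1 done at 8, M2 done at 21
  Job 2: M1 done at 13, M2 done at 31
  Job 5: M1 done at 18, M2 done at 39
  Job 1: M1 done at 25, M2 done at 51
  Job 4: M1 done at 30, M2 done at 52
Makespan = 52

52


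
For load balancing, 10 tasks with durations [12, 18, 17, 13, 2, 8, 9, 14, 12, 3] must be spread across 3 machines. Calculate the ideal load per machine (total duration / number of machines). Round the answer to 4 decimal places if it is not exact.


Total processing time = 12 + 18 + 17 + 13 + 2 + 8 + 9 + 14 + 12 + 3 = 108
Number of machines = 3
Ideal balanced load = 108 / 3 = 36.0

36.0


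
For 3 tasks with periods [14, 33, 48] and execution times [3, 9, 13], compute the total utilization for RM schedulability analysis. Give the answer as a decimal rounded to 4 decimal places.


Compute individual utilizations (exact fractions):
  Task 1: C/T = 3/14 (approx. 0.2143)
  Task 2: C/T = 9/33 = 3/11 (approx. 0.2727)
  Task 3: C/T = 13/48 (approx. 0.2708)
Total utilization U = 3/14 + 3/11 + 13/48 = 2801/3696
Rounded to 4 decimal places: U = 0.7578
RM (Liu & Layland) bound for 3 tasks = 0.779763; compare with U = 2801/3696 (approx. 0.757846)
U <= bound, so schedulable by RM sufficient condition.

0.7578


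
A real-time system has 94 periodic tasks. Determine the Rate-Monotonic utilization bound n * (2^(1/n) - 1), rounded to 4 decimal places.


Compute 2^(1/94) = 1.0074011604
Subtract 1: 1.0074011604 - 1 = 0.0074011604
Multiply by n: 94 * 0.0074011604 = 0.6957090776
Round to 4 dp: 0.6957

0.6957


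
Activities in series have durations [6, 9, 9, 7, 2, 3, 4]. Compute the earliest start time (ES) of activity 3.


Activity 3 starts after activities 1 through 2 complete.
Predecessor durations: [6, 9]
ES = 6 + 9 = 15

15


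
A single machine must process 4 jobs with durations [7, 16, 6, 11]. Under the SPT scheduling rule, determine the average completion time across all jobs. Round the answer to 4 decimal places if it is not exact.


Sort jobs by processing time (SPT order): [6, 7, 11, 16]
Compute completion times sequentially:
  Job 1: processing = 6, completes at 6
  Job 2: processing = 7, completes at 13
  Job 3: processing = 11, completes at 24
  Job 4: processing = 16, completes at 40
Sum of completion times = 83
Average completion time = 83/4 = 20.75

20.75


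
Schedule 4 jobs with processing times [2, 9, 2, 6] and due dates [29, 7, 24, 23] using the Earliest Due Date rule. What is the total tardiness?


Sort by due date (EDD order): [(9, 7), (6, 23), (2, 24), (2, 29)]
Compute completion times and tardiness:
  Job 1: p=9, d=7, C=9, tardiness=max(0,9-7)=2
  Job 2: p=6, d=23, C=15, tardiness=max(0,15-23)=0
  Job 3: p=2, d=24, C=17, tardiness=max(0,17-24)=0
  Job 4: p=2, d=29, C=19, tardiness=max(0,19-29)=0
Total tardiness = 2

2


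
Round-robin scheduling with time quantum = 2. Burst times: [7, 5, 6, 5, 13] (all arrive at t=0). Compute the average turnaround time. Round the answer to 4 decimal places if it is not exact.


Time quantum = 2
Execution trace:
  J1 runs 2 units, time = 2
  J2 runs 2 units, time = 4
  J3 runs 2 units, time = 6
  J4 runs 2 units, time = 8
  J5 runs 2 units, time = 10
  J1 runs 2 units, time = 12
  J2 runs 2 units, time = 14
  J3 runs 2 units, time = 16
  J4 runs 2 units, time = 18
  J5 runs 2 units, time = 20
  J1 runs 2 units, time = 22
  J2 runs 1 units, time = 23
  J3 runs 2 units, time = 25
  J4 runs 1 units, time = 26
  J5 runs 2 units, time = 28
  J1 runs 1 units, time = 29
  J5 runs 2 units, time = 31
  J5 runs 2 units, time = 33
  J5 runs 2 units, time = 35
  J5 runs 1 units, time = 36
Finish times: [29, 23, 25, 26, 36]
Average turnaround = 139/5 = 27.8

27.8


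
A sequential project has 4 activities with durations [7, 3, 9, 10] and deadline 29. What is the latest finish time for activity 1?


LF(activity 1) = deadline - sum of successor durations
Successors: activities 2 through 4 with durations [3, 9, 10]
Sum of successor durations = 22
LF = 29 - 22 = 7

7


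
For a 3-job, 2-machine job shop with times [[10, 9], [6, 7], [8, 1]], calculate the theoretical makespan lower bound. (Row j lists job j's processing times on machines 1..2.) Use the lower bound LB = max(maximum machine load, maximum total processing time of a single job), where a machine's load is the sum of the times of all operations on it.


Machine loads:
  Machine 1: 10 + 6 + 8 = 24
  Machine 2: 9 + 7 + 1 = 17
Max machine load = 24
Job totals:
  Job 1: 19
  Job 2: 13
  Job 3: 9
Max job total = 19
Lower bound = max(24, 19) = 24

24


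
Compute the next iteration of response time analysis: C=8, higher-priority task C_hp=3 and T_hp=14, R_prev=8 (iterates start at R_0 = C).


R_next = C + ceil(R_prev / T_hp) * C_hp
ceil(8 / 14) = ceil(0.5714) = 1
Interference = 1 * 3 = 3
R_next = 8 + 3 = 11

11


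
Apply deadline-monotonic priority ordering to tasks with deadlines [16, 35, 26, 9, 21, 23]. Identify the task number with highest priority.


Sort tasks by relative deadline (ascending):
  Task 4: deadline = 9
  Task 1: deadline = 16
  Task 5: deadline = 21
  Task 6: deadline = 23
  Task 3: deadline = 26
  Task 2: deadline = 35
Priority order (highest first): [4, 1, 5, 6, 3, 2]
Highest priority task = 4

4


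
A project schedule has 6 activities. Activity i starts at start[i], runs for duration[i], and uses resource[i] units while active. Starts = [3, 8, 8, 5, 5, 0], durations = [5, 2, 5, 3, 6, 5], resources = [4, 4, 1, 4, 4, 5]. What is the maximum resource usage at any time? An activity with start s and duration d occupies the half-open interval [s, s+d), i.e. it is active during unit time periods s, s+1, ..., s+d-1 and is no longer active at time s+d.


Each activity i is active on [start_i, start_i + duration_i).
Compute total resource usage per time slot:
  t=0: active resources = [5], total = 5
  t=1: active resources = [5], total = 5
  t=2: active resources = [5], total = 5
  t=3: active resources = [4, 5], total = 9
  t=4: active resources = [4, 5], total = 9
  t=5: active resources = [4, 4, 4], total = 12
  t=6: active resources = [4, 4, 4], total = 12
  t=7: active resources = [4, 4, 4], total = 12
  t=8: active resources = [4, 1, 4], total = 9
  t=9: active resources = [4, 1, 4], total = 9
  t=10: active resources = [1, 4], total = 5
  t=11: active resources = [1], total = 1
  t=12: active resources = [1], total = 1
Peak resource demand = 12

12


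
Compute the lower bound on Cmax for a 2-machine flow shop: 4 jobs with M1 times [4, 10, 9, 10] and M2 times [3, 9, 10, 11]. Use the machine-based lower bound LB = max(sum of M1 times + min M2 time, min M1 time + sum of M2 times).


LB1 = sum(M1 times) + min(M2 times) = 33 + 3 = 36
LB2 = min(M1 times) + sum(M2 times) = 4 + 33 = 37
Lower bound = max(LB1, LB2) = max(36, 37) = 37

37


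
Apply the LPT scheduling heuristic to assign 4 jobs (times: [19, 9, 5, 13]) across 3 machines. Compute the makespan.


Sort jobs in decreasing order (LPT): [19, 13, 9, 5]
Assign each job to the least loaded machine:
  Machine 1: jobs [19], load = 19
  Machine 2: jobs [13], load = 13
  Machine 3: jobs [9, 5], load = 14
Makespan = max load = 19

19


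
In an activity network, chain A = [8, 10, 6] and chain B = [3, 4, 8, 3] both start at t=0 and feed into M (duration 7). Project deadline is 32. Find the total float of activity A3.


Forward pass: ES(A3) = sum of predecessors on chain A = 18
EF = ES + duration = 18 + 6 = 24
Backward pass: LF(M) = deadline = 32; LS(M) = 32 - 7 = 25
LF(A3) = LS(M) - sum(successors on chain A) = 25 - 0 = 25
LS = LF - duration = 25 - 6 = 19
Total float = LS - ES = 19 - 18 = 1

1


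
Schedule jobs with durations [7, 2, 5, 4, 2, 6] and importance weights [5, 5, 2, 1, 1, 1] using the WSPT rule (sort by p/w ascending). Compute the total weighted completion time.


Compute p/w ratios and sort ascending (WSPT): [(2, 5), (7, 5), (2, 1), (5, 2), (4, 1), (6, 1)]
Compute weighted completion times:
  Job (p=2,w=5): C=2, w*C=5*2=10
  Job (p=7,w=5): C=9, w*C=5*9=45
  Job (p=2,w=1): C=11, w*C=1*11=11
  Job (p=5,w=2): C=16, w*C=2*16=32
  Job (p=4,w=1): C=20, w*C=1*20=20
  Job (p=6,w=1): C=26, w*C=1*26=26
Total weighted completion time = 144

144


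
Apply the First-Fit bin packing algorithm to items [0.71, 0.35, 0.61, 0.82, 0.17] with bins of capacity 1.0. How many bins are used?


Place items sequentially using First-Fit:
  Item 0.71 -> new Bin 1
  Item 0.35 -> new Bin 2
  Item 0.61 -> Bin 2 (now 0.96)
  Item 0.82 -> new Bin 3
  Item 0.17 -> Bin 1 (now 0.88)
Total bins used = 3

3


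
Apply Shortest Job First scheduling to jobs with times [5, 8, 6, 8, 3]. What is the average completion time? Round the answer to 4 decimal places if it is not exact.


SJF order (ascending): [3, 5, 6, 8, 8]
Completion times:
  Job 1: burst=3, C=3
  Job 2: burst=5, C=8
  Job 3: burst=6, C=14
  Job 4: burst=8, C=22
  Job 5: burst=8, C=30
Average completion = 77/5 = 15.4

15.4


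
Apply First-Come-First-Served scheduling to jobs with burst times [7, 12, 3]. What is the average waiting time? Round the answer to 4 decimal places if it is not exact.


FCFS order (as given): [7, 12, 3]
Waiting times:
  Job 1: wait = 0
  Job 2: wait = 7
  Job 3: wait = 19
Sum of waiting times = 26
Average waiting time = 26/3 = 8.6667

8.6667


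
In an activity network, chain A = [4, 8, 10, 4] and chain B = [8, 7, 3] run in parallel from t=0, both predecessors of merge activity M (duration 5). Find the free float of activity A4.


ES(A4) = sum of predecessors on chain A = 22
EF(A4) = ES + duration = 22 + 4 = 26
Successor of A4 is M. ES(M) = max(sum(A), sum(B)) = max(26, 18) = 26
Free float = ES(successor) - EF(current) = 26 - 26 = 0

0


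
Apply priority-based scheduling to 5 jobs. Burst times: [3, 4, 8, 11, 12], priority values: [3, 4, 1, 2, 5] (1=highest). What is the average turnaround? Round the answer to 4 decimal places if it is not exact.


Sort by priority (ascending = highest first):
Order: [(1, 8), (2, 11), (3, 3), (4, 4), (5, 12)]
Completion times:
  Priority 1, burst=8, C=8
  Priority 2, burst=11, C=19
  Priority 3, burst=3, C=22
  Priority 4, burst=4, C=26
  Priority 5, burst=12, C=38
Average turnaround = 113/5 = 22.6

22.6


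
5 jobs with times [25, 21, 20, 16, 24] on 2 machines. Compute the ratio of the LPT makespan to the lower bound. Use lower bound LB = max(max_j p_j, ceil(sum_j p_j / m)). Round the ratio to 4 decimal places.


LPT order: [25, 24, 21, 20, 16]
Machine loads after assignment: [61, 45]
LPT makespan = 61
Lower bound = max(max_job, ceil(total/2)) = max(25, 53) = 53
Ratio = 61 / 53 = 1.1509

1.1509


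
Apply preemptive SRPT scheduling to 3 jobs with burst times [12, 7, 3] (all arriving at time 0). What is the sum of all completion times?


Since all jobs arrive at t=0, SRPT equals SPT ordering.
SPT order: [3, 7, 12]
Completion times:
  Job 1: p=3, C=3
  Job 2: p=7, C=10
  Job 3: p=12, C=22
Total completion time = 3 + 10 + 22 = 35

35


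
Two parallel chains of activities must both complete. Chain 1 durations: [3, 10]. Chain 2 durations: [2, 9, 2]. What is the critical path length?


Path A total = 3 + 10 = 13
Path B total = 2 + 9 + 2 = 13
Critical path = longest path = max(13, 13) = 13

13


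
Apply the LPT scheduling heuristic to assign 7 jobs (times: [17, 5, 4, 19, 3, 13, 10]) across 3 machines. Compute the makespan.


Sort jobs in decreasing order (LPT): [19, 17, 13, 10, 5, 4, 3]
Assign each job to the least loaded machine:
  Machine 1: jobs [19, 4], load = 23
  Machine 2: jobs [17, 5, 3], load = 25
  Machine 3: jobs [13, 10], load = 23
Makespan = max load = 25

25


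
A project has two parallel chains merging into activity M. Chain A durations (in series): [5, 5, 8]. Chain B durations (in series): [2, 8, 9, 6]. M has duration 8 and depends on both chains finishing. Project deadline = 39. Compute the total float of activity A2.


Forward pass: ES(A2) = sum of predecessors on chain A = 5
EF = ES + duration = 5 + 5 = 10
Backward pass: LF(M) = deadline = 39; LS(M) = 39 - 8 = 31
LF(A2) = LS(M) - sum(successors on chain A) = 31 - 8 = 23
LS = LF - duration = 23 - 5 = 18
Total float = LS - ES = 18 - 5 = 13

13


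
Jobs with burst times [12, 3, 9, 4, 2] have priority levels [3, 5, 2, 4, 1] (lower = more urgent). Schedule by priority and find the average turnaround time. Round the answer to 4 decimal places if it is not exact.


Sort by priority (ascending = highest first):
Order: [(1, 2), (2, 9), (3, 12), (4, 4), (5, 3)]
Completion times:
  Priority 1, burst=2, C=2
  Priority 2, burst=9, C=11
  Priority 3, burst=12, C=23
  Priority 4, burst=4, C=27
  Priority 5, burst=3, C=30
Average turnaround = 93/5 = 18.6

18.6


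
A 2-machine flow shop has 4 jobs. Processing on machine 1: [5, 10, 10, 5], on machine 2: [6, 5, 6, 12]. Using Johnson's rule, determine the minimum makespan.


Apply Johnson's rule:
  Group 1 (a <= b): [(1, 5, 6), (4, 5, 12)]
  Group 2 (a > b): [(3, 10, 6), (2, 10, 5)]
Optimal job order: [1, 4, 3, 2]
Schedule:
  Job 1: M1 done at 5, M2 done at 11
  Job 4: M1 done at 10, M2 done at 23
  Job 3: M1 done at 20, M2 done at 29
  Job 2: M1 done at 30, M2 done at 35
Makespan = 35

35


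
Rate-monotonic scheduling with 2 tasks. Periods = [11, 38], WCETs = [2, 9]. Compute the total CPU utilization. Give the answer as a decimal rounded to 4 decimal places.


Compute individual utilizations (exact fractions):
  Task 1: C/T = 2/11 (approx. 0.1818)
  Task 2: C/T = 9/38 (approx. 0.2368)
Total utilization U = 2/11 + 9/38 = 175/418
Rounded to 4 decimal places: U = 0.4187
RM (Liu & Layland) bound for 2 tasks = 0.828427; compare with U = 175/418 (approx. 0.418660)
U <= bound, so schedulable by RM sufficient condition.

0.4187


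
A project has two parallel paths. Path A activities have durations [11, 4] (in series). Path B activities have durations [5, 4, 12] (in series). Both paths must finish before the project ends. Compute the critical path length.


Path A total = 11 + 4 = 15
Path B total = 5 + 4 + 12 = 21
Critical path = longest path = max(15, 21) = 21

21


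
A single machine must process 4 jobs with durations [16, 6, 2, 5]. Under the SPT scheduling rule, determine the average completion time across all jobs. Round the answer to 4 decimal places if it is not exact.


Sort jobs by processing time (SPT order): [2, 5, 6, 16]
Compute completion times sequentially:
  Job 1: processing = 2, completes at 2
  Job 2: processing = 5, completes at 7
  Job 3: processing = 6, completes at 13
  Job 4: processing = 16, completes at 29
Sum of completion times = 51
Average completion time = 51/4 = 12.75

12.75


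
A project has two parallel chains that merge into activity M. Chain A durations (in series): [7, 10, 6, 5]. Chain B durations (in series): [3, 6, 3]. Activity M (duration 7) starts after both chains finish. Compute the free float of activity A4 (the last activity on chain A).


ES(A4) = sum of predecessors on chain A = 23
EF(A4) = ES + duration = 23 + 5 = 28
Successor of A4 is M. ES(M) = max(sum(A), sum(B)) = max(28, 12) = 28
Free float = ES(successor) - EF(current) = 28 - 28 = 0

0


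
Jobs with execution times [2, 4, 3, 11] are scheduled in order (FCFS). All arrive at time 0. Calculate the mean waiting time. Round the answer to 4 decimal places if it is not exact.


FCFS order (as given): [2, 4, 3, 11]
Waiting times:
  Job 1: wait = 0
  Job 2: wait = 2
  Job 3: wait = 6
  Job 4: wait = 9
Sum of waiting times = 17
Average waiting time = 17/4 = 4.25

4.25


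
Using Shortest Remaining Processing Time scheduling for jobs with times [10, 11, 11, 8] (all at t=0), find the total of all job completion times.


Since all jobs arrive at t=0, SRPT equals SPT ordering.
SPT order: [8, 10, 11, 11]
Completion times:
  Job 1: p=8, C=8
  Job 2: p=10, C=18
  Job 3: p=11, C=29
  Job 4: p=11, C=40
Total completion time = 8 + 18 + 29 + 40 = 95

95


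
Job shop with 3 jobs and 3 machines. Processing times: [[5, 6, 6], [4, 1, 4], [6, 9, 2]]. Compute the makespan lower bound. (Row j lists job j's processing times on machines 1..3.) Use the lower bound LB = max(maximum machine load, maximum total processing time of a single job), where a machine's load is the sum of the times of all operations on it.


Machine loads:
  Machine 1: 5 + 4 + 6 = 15
  Machine 2: 6 + 1 + 9 = 16
  Machine 3: 6 + 4 + 2 = 12
Max machine load = 16
Job totals:
  Job 1: 17
  Job 2: 9
  Job 3: 17
Max job total = 17
Lower bound = max(16, 17) = 17

17


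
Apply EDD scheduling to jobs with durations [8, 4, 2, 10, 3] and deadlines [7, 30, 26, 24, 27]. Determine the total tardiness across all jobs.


Sort by due date (EDD order): [(8, 7), (10, 24), (2, 26), (3, 27), (4, 30)]
Compute completion times and tardiness:
  Job 1: p=8, d=7, C=8, tardiness=max(0,8-7)=1
  Job 2: p=10, d=24, C=18, tardiness=max(0,18-24)=0
  Job 3: p=2, d=26, C=20, tardiness=max(0,20-26)=0
  Job 4: p=3, d=27, C=23, tardiness=max(0,23-27)=0
  Job 5: p=4, d=30, C=27, tardiness=max(0,27-30)=0
Total tardiness = 1

1


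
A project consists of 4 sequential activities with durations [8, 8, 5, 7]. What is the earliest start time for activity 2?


Activity 2 starts after activities 1 through 1 complete.
Predecessor durations: [8]
ES = 8 = 8

8


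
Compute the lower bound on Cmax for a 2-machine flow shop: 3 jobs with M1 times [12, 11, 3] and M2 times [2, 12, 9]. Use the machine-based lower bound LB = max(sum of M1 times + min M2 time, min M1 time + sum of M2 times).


LB1 = sum(M1 times) + min(M2 times) = 26 + 2 = 28
LB2 = min(M1 times) + sum(M2 times) = 3 + 23 = 26
Lower bound = max(LB1, LB2) = max(28, 26) = 28

28


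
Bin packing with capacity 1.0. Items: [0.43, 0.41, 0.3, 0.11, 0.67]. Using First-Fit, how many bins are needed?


Place items sequentially using First-Fit:
  Item 0.43 -> new Bin 1
  Item 0.41 -> Bin 1 (now 0.84)
  Item 0.3 -> new Bin 2
  Item 0.11 -> Bin 1 (now 0.95)
  Item 0.67 -> Bin 2 (now 0.97)
Total bins used = 2

2


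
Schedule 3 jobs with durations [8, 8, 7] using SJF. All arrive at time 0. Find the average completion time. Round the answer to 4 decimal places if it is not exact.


SJF order (ascending): [7, 8, 8]
Completion times:
  Job 1: burst=7, C=7
  Job 2: burst=8, C=15
  Job 3: burst=8, C=23
Average completion = 45/3 = 15.0

15.0


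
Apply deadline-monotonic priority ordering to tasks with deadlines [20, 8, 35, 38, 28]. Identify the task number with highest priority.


Sort tasks by relative deadline (ascending):
  Task 2: deadline = 8
  Task 1: deadline = 20
  Task 5: deadline = 28
  Task 3: deadline = 35
  Task 4: deadline = 38
Priority order (highest first): [2, 1, 5, 3, 4]
Highest priority task = 2

2


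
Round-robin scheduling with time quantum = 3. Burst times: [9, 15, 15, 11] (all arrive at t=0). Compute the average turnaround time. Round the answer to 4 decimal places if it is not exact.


Time quantum = 3
Execution trace:
  J1 runs 3 units, time = 3
  J2 runs 3 units, time = 6
  J3 runs 3 units, time = 9
  J4 runs 3 units, time = 12
  J1 runs 3 units, time = 15
  J2 runs 3 units, time = 18
  J3 runs 3 units, time = 21
  J4 runs 3 units, time = 24
  J1 runs 3 units, time = 27
  J2 runs 3 units, time = 30
  J3 runs 3 units, time = 33
  J4 runs 3 units, time = 36
  J2 runs 3 units, time = 39
  J3 runs 3 units, time = 42
  J4 runs 2 units, time = 44
  J2 runs 3 units, time = 47
  J3 runs 3 units, time = 50
Finish times: [27, 47, 50, 44]
Average turnaround = 168/4 = 42.0

42.0


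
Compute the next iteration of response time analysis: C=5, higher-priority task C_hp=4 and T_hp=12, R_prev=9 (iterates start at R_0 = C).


R_next = C + ceil(R_prev / T_hp) * C_hp
ceil(9 / 12) = ceil(0.75) = 1
Interference = 1 * 4 = 4
R_next = 5 + 4 = 9
R_next = R_prev, so the iteration has converged (response time = 9).

9


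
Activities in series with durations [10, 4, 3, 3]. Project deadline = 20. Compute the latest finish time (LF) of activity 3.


LF(activity 3) = deadline - sum of successor durations
Successors: activities 4 through 4 with durations [3]
Sum of successor durations = 3
LF = 20 - 3 = 17

17


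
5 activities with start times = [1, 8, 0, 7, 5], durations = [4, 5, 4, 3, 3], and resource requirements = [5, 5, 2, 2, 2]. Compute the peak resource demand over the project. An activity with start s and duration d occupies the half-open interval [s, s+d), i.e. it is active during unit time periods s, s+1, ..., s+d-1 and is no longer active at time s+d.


Each activity i is active on [start_i, start_i + duration_i).
Compute total resource usage per time slot:
  t=0: active resources = [2], total = 2
  t=1: active resources = [5, 2], total = 7
  t=2: active resources = [5, 2], total = 7
  t=3: active resources = [5, 2], total = 7
  t=4: active resources = [5], total = 5
  t=5: active resources = [2], total = 2
  t=6: active resources = [2], total = 2
  t=7: active resources = [2, 2], total = 4
  t=8: active resources = [5, 2], total = 7
  t=9: active resources = [5, 2], total = 7
  t=10: active resources = [5], total = 5
  t=11: active resources = [5], total = 5
  t=12: active resources = [5], total = 5
Peak resource demand = 7

7


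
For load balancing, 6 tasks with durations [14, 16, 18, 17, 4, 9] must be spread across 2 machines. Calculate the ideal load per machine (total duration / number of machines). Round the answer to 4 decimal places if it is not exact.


Total processing time = 14 + 16 + 18 + 17 + 4 + 9 = 78
Number of machines = 2
Ideal balanced load = 78 / 2 = 39.0

39.0


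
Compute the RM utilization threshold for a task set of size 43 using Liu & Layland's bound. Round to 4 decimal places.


Compute 2^(1/43) = 1.0162503252
Subtract 1: 1.0162503252 - 1 = 0.0162503252
Multiply by n: 43 * 0.0162503252 = 0.6987639836
Round to 4 dp: 0.6988

0.6988


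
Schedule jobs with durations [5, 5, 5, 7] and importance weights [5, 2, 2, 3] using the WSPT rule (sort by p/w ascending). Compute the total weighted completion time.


Compute p/w ratios and sort ascending (WSPT): [(5, 5), (7, 3), (5, 2), (5, 2)]
Compute weighted completion times:
  Job (p=5,w=5): C=5, w*C=5*5=25
  Job (p=7,w=3): C=12, w*C=3*12=36
  Job (p=5,w=2): C=17, w*C=2*17=34
  Job (p=5,w=2): C=22, w*C=2*22=44
Total weighted completion time = 139

139


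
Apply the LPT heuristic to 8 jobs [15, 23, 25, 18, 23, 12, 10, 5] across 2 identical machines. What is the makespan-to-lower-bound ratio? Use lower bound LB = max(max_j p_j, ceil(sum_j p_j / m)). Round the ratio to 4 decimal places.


LPT order: [25, 23, 23, 18, 15, 12, 10, 5]
Machine loads after assignment: [68, 63]
LPT makespan = 68
Lower bound = max(max_job, ceil(total/2)) = max(25, 66) = 66
Ratio = 68 / 66 = 1.0303

1.0303


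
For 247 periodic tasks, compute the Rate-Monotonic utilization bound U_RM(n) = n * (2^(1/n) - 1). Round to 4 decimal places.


Compute 2^(1/247) = 1.0028102051
Subtract 1: 1.0028102051 - 1 = 0.0028102051
Multiply by n: 247 * 0.0028102051 = 0.6941206597
Round to 4 dp: 0.6941

0.6941


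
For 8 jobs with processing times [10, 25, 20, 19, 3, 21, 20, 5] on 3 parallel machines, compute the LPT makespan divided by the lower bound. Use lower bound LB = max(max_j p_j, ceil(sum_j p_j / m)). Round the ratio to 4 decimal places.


LPT order: [25, 21, 20, 20, 19, 10, 5, 3]
Machine loads after assignment: [43, 40, 40]
LPT makespan = 43
Lower bound = max(max_job, ceil(total/3)) = max(25, 41) = 41
Ratio = 43 / 41 = 1.0488

1.0488


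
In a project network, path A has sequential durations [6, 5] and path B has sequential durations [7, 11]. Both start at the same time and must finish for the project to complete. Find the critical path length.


Path A total = 6 + 5 = 11
Path B total = 7 + 11 = 18
Critical path = longest path = max(11, 18) = 18

18


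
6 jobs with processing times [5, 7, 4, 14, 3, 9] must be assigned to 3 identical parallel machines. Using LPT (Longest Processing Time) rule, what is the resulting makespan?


Sort jobs in decreasing order (LPT): [14, 9, 7, 5, 4, 3]
Assign each job to the least loaded machine:
  Machine 1: jobs [14], load = 14
  Machine 2: jobs [9, 4], load = 13
  Machine 3: jobs [7, 5, 3], load = 15
Makespan = max load = 15

15


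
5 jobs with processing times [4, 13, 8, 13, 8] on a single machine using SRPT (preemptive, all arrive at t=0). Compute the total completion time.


Since all jobs arrive at t=0, SRPT equals SPT ordering.
SPT order: [4, 8, 8, 13, 13]
Completion times:
  Job 1: p=4, C=4
  Job 2: p=8, C=12
  Job 3: p=8, C=20
  Job 4: p=13, C=33
  Job 5: p=13, C=46
Total completion time = 4 + 12 + 20 + 33 + 46 = 115

115


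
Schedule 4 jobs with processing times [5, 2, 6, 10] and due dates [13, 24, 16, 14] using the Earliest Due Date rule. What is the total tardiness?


Sort by due date (EDD order): [(5, 13), (10, 14), (6, 16), (2, 24)]
Compute completion times and tardiness:
  Job 1: p=5, d=13, C=5, tardiness=max(0,5-13)=0
  Job 2: p=10, d=14, C=15, tardiness=max(0,15-14)=1
  Job 3: p=6, d=16, C=21, tardiness=max(0,21-16)=5
  Job 4: p=2, d=24, C=23, tardiness=max(0,23-24)=0
Total tardiness = 6

6


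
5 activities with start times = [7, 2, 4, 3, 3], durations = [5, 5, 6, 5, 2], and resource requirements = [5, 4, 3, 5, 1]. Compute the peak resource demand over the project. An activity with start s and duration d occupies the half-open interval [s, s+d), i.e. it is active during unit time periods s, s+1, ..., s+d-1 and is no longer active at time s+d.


Each activity i is active on [start_i, start_i + duration_i).
Compute total resource usage per time slot:
  t=0: active resources = [], total = 0
  t=1: active resources = [], total = 0
  t=2: active resources = [4], total = 4
  t=3: active resources = [4, 5, 1], total = 10
  t=4: active resources = [4, 3, 5, 1], total = 13
  t=5: active resources = [4, 3, 5], total = 12
  t=6: active resources = [4, 3, 5], total = 12
  t=7: active resources = [5, 3, 5], total = 13
  t=8: active resources = [5, 3], total = 8
  t=9: active resources = [5, 3], total = 8
  t=10: active resources = [5], total = 5
  t=11: active resources = [5], total = 5
Peak resource demand = 13

13


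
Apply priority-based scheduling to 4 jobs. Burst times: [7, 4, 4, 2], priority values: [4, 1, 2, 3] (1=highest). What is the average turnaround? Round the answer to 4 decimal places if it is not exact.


Sort by priority (ascending = highest first):
Order: [(1, 4), (2, 4), (3, 2), (4, 7)]
Completion times:
  Priority 1, burst=4, C=4
  Priority 2, burst=4, C=8
  Priority 3, burst=2, C=10
  Priority 4, burst=7, C=17
Average turnaround = 39/4 = 9.75

9.75


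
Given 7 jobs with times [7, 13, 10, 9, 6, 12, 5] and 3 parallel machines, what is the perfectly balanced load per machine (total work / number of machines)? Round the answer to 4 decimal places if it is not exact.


Total processing time = 7 + 13 + 10 + 9 + 6 + 12 + 5 = 62
Number of machines = 3
Ideal balanced load = 62 / 3 = 20.6667

20.6667


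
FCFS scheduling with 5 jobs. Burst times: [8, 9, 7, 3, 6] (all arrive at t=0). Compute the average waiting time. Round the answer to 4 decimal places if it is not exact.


FCFS order (as given): [8, 9, 7, 3, 6]
Waiting times:
  Job 1: wait = 0
  Job 2: wait = 8
  Job 3: wait = 17
  Job 4: wait = 24
  Job 5: wait = 27
Sum of waiting times = 76
Average waiting time = 76/5 = 15.2

15.2


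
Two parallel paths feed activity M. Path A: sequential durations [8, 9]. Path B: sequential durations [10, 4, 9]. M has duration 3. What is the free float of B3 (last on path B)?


ES(B3) = sum of predecessors on chain B = 14
EF(B3) = ES + duration = 14 + 9 = 23
Successor of B3 is M. ES(M) = max(sum(A), sum(B)) = max(17, 23) = 23
Free float = ES(successor) - EF(current) = 23 - 23 = 0

0


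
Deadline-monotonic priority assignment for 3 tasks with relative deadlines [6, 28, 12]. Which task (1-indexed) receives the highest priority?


Sort tasks by relative deadline (ascending):
  Task 1: deadline = 6
  Task 3: deadline = 12
  Task 2: deadline = 28
Priority order (highest first): [1, 3, 2]
Highest priority task = 1

1


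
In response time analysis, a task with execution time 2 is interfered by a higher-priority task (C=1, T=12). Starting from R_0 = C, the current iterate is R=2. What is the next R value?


R_next = C + ceil(R_prev / T_hp) * C_hp
ceil(2 / 12) = ceil(0.1667) = 1
Interference = 1 * 1 = 1
R_next = 2 + 1 = 3

3


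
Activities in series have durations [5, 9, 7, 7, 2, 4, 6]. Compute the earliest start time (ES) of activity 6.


Activity 6 starts after activities 1 through 5 complete.
Predecessor durations: [5, 9, 7, 7, 2]
ES = 5 + 9 + 7 + 7 + 2 = 30

30


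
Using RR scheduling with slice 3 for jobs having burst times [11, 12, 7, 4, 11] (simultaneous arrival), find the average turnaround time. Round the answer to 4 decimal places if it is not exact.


Time quantum = 3
Execution trace:
  J1 runs 3 units, time = 3
  J2 runs 3 units, time = 6
  J3 runs 3 units, time = 9
  J4 runs 3 units, time = 12
  J5 runs 3 units, time = 15
  J1 runs 3 units, time = 18
  J2 runs 3 units, time = 21
  J3 runs 3 units, time = 24
  J4 runs 1 units, time = 25
  J5 runs 3 units, time = 28
  J1 runs 3 units, time = 31
  J2 runs 3 units, time = 34
  J3 runs 1 units, time = 35
  J5 runs 3 units, time = 38
  J1 runs 2 units, time = 40
  J2 runs 3 units, time = 43
  J5 runs 2 units, time = 45
Finish times: [40, 43, 35, 25, 45]
Average turnaround = 188/5 = 37.6

37.6


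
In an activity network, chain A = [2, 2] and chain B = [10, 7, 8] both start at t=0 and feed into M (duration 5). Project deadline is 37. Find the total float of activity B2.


Forward pass: ES(B2) = sum of predecessors on chain B = 10
EF = ES + duration = 10 + 7 = 17
Backward pass: LF(M) = deadline = 37; LS(M) = 37 - 5 = 32
LF(B2) = LS(M) - sum(successors on chain B) = 32 - 8 = 24
LS = LF - duration = 24 - 7 = 17
Total float = LS - ES = 17 - 10 = 7

7


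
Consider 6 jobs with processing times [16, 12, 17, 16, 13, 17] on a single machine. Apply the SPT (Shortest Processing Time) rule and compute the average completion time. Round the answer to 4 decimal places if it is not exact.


Sort jobs by processing time (SPT order): [12, 13, 16, 16, 17, 17]
Compute completion times sequentially:
  Job 1: processing = 12, completes at 12
  Job 2: processing = 13, completes at 25
  Job 3: processing = 16, completes at 41
  Job 4: processing = 16, completes at 57
  Job 5: processing = 17, completes at 74
  Job 6: processing = 17, completes at 91
Sum of completion times = 300
Average completion time = 300/6 = 50.0

50.0


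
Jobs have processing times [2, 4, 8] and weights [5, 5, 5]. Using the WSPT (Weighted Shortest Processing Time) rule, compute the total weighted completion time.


Compute p/w ratios and sort ascending (WSPT): [(2, 5), (4, 5), (8, 5)]
Compute weighted completion times:
  Job (p=2,w=5): C=2, w*C=5*2=10
  Job (p=4,w=5): C=6, w*C=5*6=30
  Job (p=8,w=5): C=14, w*C=5*14=70
Total weighted completion time = 110

110


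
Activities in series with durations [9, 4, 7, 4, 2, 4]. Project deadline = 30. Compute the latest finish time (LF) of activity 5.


LF(activity 5) = deadline - sum of successor durations
Successors: activities 6 through 6 with durations [4]
Sum of successor durations = 4
LF = 30 - 4 = 26

26


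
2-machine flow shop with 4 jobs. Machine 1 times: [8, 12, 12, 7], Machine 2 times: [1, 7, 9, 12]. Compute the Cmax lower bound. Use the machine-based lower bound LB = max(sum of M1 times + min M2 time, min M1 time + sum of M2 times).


LB1 = sum(M1 times) + min(M2 times) = 39 + 1 = 40
LB2 = min(M1 times) + sum(M2 times) = 7 + 29 = 36
Lower bound = max(LB1, LB2) = max(40, 36) = 40

40


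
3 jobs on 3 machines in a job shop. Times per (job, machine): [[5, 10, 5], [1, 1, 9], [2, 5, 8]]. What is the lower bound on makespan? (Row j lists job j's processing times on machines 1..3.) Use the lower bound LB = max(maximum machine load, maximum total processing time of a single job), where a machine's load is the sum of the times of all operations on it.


Machine loads:
  Machine 1: 5 + 1 + 2 = 8
  Machine 2: 10 + 1 + 5 = 16
  Machine 3: 5 + 9 + 8 = 22
Max machine load = 22
Job totals:
  Job 1: 20
  Job 2: 11
  Job 3: 15
Max job total = 20
Lower bound = max(22, 20) = 22

22


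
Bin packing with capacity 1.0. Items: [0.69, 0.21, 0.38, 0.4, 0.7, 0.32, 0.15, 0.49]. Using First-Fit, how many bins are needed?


Place items sequentially using First-Fit:
  Item 0.69 -> new Bin 1
  Item 0.21 -> Bin 1 (now 0.9)
  Item 0.38 -> new Bin 2
  Item 0.4 -> Bin 2 (now 0.78)
  Item 0.7 -> new Bin 3
  Item 0.32 -> new Bin 4
  Item 0.15 -> Bin 2 (now 0.93)
  Item 0.49 -> Bin 4 (now 0.81)
Total bins used = 4

4


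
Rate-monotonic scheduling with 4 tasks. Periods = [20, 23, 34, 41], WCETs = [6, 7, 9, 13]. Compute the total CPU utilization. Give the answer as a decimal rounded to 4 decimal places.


Compute individual utilizations (exact fractions):
  Task 1: C/T = 6/20 = 3/10 (approx. 0.3)
  Task 2: C/T = 7/23 (approx. 0.3043)
  Task 3: C/T = 9/34 (approx. 0.2647)
  Task 4: C/T = 13/41 (approx. 0.3171)
Total utilization U = 3/10 + 7/23 + 9/34 + 13/41 = 95074/80155
Rounded to 4 decimal places: U = 1.1861
RM (Liu & Layland) bound for 4 tasks = 0.756828; compare with U = 95074/80155 (approx. 1.186127)
U > 1, so the task set is not schedulable (processor overloaded).

1.1861


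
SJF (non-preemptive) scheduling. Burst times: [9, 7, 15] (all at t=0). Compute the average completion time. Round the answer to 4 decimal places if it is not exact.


SJF order (ascending): [7, 9, 15]
Completion times:
  Job 1: burst=7, C=7
  Job 2: burst=9, C=16
  Job 3: burst=15, C=31
Average completion = 54/3 = 18.0

18.0


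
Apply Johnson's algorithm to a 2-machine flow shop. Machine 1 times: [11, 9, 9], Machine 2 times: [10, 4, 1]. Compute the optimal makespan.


Apply Johnson's rule:
  Group 1 (a <= b): []
  Group 2 (a > b): [(1, 11, 10), (2, 9, 4), (3, 9, 1)]
Optimal job order: [1, 2, 3]
Schedule:
  Job 1: M1 done at 11, M2 done at 21
  Job 2: M1 done at 20, M2 done at 25
  Job 3: M1 done at 29, M2 done at 30
Makespan = 30

30


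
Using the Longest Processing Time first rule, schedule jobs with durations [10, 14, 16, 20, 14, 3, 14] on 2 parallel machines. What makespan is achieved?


Sort jobs in decreasing order (LPT): [20, 16, 14, 14, 14, 10, 3]
Assign each job to the least loaded machine:
  Machine 1: jobs [20, 14, 10, 3], load = 47
  Machine 2: jobs [16, 14, 14], load = 44
Makespan = max load = 47

47


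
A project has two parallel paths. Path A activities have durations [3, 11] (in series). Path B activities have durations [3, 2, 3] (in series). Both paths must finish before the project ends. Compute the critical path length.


Path A total = 3 + 11 = 14
Path B total = 3 + 2 + 3 = 8
Critical path = longest path = max(14, 8) = 14

14


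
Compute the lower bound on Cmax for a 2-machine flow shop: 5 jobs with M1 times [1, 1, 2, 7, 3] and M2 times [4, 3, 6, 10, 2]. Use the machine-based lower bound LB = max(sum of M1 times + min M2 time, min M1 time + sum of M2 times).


LB1 = sum(M1 times) + min(M2 times) = 14 + 2 = 16
LB2 = min(M1 times) + sum(M2 times) = 1 + 25 = 26
Lower bound = max(LB1, LB2) = max(16, 26) = 26

26
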